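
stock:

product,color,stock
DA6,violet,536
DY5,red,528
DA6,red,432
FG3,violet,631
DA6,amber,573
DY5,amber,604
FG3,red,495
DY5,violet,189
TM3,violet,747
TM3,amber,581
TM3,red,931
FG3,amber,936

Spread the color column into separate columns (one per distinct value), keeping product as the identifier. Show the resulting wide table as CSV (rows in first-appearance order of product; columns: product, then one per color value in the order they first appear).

product,violet,red,amber
DA6,536,432,573
DY5,189,528,604
FG3,631,495,936
TM3,747,931,581

Columns: product plus the 3 distinct color values (violet, red, amber).
For example, row DA6 column violet takes stock=536 from the long row (DA6, violet).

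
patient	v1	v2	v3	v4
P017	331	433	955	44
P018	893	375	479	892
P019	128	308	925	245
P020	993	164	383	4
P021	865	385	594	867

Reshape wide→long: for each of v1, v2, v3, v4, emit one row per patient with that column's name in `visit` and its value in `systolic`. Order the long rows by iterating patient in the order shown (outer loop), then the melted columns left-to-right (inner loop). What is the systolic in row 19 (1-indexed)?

594

20 rows total (5 × 4). Row 19: index ⌊(19-1)/4⌋ = 4 into patient → P021; (19-1) mod 4 = 2 into the melted columns → v3.
So row 19 is (P021, v3, 594); systolic = 594.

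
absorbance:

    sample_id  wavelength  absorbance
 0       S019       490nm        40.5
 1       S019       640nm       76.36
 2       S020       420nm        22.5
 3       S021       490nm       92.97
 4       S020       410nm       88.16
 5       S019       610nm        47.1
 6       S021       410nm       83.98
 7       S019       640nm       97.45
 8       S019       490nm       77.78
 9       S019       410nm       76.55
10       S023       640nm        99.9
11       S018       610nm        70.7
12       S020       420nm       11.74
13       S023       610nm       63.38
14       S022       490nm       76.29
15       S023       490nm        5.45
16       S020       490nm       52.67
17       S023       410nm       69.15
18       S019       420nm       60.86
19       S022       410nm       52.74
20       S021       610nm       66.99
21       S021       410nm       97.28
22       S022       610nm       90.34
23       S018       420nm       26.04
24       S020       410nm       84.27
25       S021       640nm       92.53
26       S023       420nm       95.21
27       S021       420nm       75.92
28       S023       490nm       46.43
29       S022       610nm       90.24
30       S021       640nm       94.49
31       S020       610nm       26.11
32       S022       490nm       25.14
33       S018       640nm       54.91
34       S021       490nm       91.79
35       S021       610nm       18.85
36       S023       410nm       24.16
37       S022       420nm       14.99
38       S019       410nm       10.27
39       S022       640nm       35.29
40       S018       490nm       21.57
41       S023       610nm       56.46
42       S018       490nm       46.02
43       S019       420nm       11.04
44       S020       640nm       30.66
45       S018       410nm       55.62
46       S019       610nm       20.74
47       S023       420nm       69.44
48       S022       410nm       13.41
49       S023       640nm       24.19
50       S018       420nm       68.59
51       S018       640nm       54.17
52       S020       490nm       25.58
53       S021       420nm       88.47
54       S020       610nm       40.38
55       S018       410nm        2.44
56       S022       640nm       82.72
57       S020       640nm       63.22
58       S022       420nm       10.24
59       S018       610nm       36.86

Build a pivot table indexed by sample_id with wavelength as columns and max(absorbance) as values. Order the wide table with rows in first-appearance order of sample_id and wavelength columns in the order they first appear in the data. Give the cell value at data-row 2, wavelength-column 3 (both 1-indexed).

With rows in first-appearance order of sample_id, row 2 is sample_id=S020. wavelength columns in first-appearance order: 490nm, 640nm, 420nm, 410nm, 610nm; column 3 is 420nm.
Long rows with sample_id=S020, wavelength=420nm: max(22.5, 11.74) = 22.5.

22.5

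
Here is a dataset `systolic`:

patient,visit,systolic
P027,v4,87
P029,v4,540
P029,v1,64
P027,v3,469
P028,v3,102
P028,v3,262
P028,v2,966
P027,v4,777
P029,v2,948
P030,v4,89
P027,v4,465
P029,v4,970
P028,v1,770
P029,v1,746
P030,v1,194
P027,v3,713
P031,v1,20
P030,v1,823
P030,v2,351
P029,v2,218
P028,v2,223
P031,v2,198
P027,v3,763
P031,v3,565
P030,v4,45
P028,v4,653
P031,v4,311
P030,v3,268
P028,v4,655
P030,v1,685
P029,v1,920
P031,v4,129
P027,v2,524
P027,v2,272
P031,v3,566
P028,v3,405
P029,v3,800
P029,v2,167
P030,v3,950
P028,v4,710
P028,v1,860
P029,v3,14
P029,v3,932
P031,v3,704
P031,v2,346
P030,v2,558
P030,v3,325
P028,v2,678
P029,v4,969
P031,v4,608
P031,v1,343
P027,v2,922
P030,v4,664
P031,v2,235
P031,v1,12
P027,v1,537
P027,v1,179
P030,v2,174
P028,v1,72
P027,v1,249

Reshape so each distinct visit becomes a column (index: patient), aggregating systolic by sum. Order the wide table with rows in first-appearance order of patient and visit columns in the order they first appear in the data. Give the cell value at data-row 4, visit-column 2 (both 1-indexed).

With rows in first-appearance order of patient, row 4 is patient=P030. visit columns in first-appearance order: v4, v1, v3, v2; column 2 is v1.
Long rows with patient=P030, visit=v1: 194 + 823 + 685 = 1702.

1702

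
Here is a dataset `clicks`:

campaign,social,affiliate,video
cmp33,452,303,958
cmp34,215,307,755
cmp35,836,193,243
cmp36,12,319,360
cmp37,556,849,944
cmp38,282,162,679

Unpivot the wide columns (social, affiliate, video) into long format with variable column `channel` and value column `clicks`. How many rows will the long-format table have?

6 campaign values × 3 melted columns = 18 rows.

18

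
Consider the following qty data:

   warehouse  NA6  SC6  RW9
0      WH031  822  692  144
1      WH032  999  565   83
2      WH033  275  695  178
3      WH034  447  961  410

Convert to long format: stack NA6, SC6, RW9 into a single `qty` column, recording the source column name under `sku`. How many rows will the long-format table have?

4 warehouse values × 3 melted columns = 12 rows.

12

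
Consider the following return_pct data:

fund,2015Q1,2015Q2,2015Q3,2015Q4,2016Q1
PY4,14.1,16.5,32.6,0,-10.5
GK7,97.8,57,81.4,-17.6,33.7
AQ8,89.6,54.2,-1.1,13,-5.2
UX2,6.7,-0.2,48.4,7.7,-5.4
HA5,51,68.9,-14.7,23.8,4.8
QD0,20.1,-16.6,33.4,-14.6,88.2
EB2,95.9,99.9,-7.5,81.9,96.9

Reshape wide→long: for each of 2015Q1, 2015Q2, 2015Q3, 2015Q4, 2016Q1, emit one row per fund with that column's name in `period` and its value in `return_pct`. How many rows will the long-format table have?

35

7 fund values × 5 melted columns = 35 rows.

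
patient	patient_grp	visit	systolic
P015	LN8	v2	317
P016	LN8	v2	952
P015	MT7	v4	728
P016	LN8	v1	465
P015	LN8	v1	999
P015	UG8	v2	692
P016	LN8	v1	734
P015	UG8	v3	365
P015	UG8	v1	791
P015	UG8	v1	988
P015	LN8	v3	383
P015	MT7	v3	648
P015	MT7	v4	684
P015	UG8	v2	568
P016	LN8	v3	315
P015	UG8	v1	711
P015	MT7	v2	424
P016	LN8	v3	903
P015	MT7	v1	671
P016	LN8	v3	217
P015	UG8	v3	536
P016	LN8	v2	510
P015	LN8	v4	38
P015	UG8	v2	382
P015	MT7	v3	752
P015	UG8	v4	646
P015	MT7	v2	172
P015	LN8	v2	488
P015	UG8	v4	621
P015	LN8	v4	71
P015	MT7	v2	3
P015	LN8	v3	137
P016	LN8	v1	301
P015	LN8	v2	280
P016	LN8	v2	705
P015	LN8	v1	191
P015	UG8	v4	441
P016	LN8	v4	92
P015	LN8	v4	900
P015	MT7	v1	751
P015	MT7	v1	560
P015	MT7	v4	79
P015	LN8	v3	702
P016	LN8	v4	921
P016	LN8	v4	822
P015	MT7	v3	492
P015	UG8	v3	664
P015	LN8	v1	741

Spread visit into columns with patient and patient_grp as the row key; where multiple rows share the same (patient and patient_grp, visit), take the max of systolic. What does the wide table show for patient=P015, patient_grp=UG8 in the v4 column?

Rows with patient=P015, patient_grp=UG8 and visit=v4: systolic values are 646, 621, 441.
max(646, 621, 441) = 646.

646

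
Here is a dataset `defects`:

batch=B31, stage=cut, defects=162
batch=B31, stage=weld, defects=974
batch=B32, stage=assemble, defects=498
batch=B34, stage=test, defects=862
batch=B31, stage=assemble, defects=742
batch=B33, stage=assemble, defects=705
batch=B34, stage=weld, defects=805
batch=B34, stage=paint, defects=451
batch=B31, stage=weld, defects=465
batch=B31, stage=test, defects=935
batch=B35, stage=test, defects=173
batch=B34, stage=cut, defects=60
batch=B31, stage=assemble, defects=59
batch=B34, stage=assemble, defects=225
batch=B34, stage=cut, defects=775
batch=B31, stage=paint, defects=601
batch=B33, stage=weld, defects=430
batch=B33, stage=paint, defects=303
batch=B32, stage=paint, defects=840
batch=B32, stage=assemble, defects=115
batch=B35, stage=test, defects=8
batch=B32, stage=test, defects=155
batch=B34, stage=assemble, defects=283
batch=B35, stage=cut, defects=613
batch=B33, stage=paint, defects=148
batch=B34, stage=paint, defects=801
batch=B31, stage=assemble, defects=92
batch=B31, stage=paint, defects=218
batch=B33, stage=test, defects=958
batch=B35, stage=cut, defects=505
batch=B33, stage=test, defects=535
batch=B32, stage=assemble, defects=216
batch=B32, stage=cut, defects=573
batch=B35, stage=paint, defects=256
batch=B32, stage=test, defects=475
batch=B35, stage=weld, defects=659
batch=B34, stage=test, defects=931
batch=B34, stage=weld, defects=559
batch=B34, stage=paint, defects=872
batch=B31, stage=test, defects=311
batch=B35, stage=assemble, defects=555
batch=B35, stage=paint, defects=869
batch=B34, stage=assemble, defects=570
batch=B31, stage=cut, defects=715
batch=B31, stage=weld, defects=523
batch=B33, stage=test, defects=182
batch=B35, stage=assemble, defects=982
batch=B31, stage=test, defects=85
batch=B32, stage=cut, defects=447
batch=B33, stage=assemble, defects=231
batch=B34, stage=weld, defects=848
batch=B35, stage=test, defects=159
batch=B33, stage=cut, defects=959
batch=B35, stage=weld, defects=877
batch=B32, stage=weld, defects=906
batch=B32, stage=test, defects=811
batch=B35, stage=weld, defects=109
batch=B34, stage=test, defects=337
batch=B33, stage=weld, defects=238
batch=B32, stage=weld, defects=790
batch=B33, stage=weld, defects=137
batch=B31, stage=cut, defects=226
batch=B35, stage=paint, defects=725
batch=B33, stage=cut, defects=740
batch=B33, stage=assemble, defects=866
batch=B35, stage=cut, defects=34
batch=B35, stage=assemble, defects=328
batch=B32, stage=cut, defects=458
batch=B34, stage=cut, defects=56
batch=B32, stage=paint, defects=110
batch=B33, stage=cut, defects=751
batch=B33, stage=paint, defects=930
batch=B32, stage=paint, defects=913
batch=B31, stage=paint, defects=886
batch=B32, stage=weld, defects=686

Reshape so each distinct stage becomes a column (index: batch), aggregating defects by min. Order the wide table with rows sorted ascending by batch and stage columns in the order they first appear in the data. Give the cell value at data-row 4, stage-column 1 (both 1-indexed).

With rows sorted ascending by batch, row 4 is batch=B34. stage columns in first-appearance order: cut, weld, assemble, test, paint; column 1 is cut.
Long rows with batch=B34, stage=cut: min(60, 775, 56) = 56.

56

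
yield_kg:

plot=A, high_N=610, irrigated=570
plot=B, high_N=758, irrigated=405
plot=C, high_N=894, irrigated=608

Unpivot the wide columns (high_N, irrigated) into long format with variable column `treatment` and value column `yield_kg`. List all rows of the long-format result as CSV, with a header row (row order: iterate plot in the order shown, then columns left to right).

Each (plot, column) pair becomes one row: 3 × 2 = 6 rows.
For example, (A, high_N) → yield_kg=610.

plot,treatment,yield_kg
A,high_N,610
A,irrigated,570
B,high_N,758
B,irrigated,405
C,high_N,894
C,irrigated,608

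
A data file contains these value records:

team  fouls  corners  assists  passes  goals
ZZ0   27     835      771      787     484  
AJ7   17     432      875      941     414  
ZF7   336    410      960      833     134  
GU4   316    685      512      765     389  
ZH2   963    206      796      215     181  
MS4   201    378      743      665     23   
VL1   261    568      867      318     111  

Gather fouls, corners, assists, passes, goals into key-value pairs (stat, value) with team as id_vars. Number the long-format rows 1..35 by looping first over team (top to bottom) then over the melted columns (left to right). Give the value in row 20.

35 rows total (7 × 5). Row 20: index ⌊(20-1)/5⌋ = 3 into team → GU4; (20-1) mod 5 = 4 into the melted columns → goals.
So row 20 is (GU4, goals, 389); value = 389.

389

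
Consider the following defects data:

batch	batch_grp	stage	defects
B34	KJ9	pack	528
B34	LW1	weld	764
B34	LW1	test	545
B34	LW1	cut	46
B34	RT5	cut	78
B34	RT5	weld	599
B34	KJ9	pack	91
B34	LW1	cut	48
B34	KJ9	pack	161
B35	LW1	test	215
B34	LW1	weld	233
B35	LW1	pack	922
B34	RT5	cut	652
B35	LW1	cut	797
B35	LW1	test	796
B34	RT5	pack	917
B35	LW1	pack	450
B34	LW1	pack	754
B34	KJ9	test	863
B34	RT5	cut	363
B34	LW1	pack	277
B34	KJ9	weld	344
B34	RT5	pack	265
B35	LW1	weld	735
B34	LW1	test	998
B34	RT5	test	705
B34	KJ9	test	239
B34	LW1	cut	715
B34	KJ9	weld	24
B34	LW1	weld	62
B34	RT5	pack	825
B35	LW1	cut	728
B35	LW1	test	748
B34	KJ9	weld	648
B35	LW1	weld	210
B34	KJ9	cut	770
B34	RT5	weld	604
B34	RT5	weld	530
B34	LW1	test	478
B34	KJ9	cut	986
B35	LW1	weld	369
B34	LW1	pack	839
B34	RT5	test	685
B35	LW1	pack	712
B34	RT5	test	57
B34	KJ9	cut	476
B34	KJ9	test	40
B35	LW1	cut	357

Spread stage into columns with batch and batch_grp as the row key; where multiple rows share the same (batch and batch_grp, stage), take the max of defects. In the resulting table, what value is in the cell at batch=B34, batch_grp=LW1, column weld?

764

Rows with batch=B34, batch_grp=LW1 and stage=weld: defects values are 764, 233, 62.
max(764, 233, 62) = 764.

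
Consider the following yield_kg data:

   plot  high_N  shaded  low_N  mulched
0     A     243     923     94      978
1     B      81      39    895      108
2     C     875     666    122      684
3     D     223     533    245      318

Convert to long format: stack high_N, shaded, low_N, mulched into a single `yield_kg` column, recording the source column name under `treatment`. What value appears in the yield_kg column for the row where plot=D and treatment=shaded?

Unpivoting turns each (plot, wide-column) pair into one long row.
The wide cell at row D, column shaded holds 533, so the long row (D, shaded) has yield_kg=533.

533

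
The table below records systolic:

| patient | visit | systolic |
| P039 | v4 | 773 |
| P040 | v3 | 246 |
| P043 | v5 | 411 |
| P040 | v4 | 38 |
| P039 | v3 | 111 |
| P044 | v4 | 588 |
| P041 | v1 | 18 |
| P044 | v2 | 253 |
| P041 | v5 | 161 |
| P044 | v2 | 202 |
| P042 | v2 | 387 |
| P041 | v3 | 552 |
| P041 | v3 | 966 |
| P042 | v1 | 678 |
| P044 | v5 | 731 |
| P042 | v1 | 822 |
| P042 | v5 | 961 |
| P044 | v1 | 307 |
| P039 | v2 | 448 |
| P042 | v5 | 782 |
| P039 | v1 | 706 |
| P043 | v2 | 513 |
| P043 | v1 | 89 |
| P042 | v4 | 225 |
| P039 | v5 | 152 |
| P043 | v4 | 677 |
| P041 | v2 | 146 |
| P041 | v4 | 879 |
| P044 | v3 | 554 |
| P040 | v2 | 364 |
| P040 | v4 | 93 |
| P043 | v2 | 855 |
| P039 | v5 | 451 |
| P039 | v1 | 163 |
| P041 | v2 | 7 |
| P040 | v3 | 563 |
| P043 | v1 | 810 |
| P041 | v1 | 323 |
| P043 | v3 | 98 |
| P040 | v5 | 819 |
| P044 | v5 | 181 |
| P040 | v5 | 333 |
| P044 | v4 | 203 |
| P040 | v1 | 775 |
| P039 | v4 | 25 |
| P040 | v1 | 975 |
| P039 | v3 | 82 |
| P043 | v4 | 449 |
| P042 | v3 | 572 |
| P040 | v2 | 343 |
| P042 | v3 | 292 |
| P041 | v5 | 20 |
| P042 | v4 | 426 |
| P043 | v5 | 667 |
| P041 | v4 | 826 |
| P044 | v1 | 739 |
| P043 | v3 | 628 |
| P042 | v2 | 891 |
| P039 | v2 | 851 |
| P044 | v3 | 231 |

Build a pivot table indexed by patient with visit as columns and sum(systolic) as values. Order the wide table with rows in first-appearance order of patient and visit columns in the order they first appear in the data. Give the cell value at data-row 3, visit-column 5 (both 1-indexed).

With rows in first-appearance order of patient, row 3 is patient=P043. visit columns in first-appearance order: v4, v3, v5, v1, v2; column 5 is v2.
Long rows with patient=P043, visit=v2: 513 + 855 = 1368.

1368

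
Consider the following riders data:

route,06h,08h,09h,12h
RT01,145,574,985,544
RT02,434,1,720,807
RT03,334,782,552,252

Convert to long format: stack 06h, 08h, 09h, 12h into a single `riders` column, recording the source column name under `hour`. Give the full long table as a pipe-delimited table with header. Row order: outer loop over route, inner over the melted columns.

Each (route, column) pair becomes one row: 3 × 4 = 12 rows.
For example, (RT01, 06h) → riders=145.

| route | hour | riders |
| RT01 | 06h | 145 |
| RT01 | 08h | 574 |
| RT01 | 09h | 985 |
| RT01 | 12h | 544 |
| RT02 | 06h | 434 |
| RT02 | 08h | 1 |
| RT02 | 09h | 720 |
| RT02 | 12h | 807 |
| RT03 | 06h | 334 |
| RT03 | 08h | 782 |
| RT03 | 09h | 552 |
| RT03 | 12h | 252 |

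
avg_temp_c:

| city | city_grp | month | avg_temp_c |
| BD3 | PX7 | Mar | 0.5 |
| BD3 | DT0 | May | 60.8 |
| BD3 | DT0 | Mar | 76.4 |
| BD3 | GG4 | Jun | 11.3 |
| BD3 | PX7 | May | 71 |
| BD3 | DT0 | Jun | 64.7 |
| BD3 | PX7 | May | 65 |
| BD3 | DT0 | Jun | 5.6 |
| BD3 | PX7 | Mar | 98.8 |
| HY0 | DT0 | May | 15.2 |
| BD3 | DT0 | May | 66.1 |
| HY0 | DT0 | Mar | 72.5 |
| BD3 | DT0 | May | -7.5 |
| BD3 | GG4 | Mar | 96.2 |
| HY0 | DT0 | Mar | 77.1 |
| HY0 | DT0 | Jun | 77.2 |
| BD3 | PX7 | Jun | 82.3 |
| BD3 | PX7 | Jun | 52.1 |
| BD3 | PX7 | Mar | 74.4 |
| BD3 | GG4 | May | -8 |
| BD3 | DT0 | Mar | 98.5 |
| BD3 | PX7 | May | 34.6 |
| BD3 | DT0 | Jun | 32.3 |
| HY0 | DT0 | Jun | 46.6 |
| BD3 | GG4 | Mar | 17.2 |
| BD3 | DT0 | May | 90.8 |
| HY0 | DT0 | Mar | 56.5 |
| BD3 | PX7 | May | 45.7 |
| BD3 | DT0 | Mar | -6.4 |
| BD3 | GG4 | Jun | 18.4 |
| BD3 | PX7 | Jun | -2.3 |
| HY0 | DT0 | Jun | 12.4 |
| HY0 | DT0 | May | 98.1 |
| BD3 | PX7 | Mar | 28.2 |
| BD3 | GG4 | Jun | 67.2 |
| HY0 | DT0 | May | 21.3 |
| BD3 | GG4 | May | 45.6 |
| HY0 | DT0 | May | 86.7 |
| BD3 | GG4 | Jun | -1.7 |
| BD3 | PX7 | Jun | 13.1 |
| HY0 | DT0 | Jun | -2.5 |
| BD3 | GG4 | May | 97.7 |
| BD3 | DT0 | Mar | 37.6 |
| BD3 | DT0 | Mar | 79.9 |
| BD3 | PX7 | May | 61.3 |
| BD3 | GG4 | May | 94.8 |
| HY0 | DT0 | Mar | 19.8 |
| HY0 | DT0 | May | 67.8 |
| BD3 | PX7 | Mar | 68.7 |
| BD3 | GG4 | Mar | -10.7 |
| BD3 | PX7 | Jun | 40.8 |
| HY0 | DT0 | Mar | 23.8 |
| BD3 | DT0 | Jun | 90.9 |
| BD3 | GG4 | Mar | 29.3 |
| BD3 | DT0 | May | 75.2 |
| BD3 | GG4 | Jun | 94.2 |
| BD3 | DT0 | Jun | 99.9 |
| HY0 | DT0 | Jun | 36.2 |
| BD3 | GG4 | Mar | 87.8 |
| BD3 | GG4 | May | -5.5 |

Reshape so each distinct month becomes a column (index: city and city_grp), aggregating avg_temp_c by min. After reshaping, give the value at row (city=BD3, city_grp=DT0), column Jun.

Rows with city=BD3, city_grp=DT0 and month=Jun: avg_temp_c values are 64.7, 5.6, 32.3, 90.9, 99.9.
min(64.7, 5.6, 32.3, 90.9, 99.9) = 5.6.

5.6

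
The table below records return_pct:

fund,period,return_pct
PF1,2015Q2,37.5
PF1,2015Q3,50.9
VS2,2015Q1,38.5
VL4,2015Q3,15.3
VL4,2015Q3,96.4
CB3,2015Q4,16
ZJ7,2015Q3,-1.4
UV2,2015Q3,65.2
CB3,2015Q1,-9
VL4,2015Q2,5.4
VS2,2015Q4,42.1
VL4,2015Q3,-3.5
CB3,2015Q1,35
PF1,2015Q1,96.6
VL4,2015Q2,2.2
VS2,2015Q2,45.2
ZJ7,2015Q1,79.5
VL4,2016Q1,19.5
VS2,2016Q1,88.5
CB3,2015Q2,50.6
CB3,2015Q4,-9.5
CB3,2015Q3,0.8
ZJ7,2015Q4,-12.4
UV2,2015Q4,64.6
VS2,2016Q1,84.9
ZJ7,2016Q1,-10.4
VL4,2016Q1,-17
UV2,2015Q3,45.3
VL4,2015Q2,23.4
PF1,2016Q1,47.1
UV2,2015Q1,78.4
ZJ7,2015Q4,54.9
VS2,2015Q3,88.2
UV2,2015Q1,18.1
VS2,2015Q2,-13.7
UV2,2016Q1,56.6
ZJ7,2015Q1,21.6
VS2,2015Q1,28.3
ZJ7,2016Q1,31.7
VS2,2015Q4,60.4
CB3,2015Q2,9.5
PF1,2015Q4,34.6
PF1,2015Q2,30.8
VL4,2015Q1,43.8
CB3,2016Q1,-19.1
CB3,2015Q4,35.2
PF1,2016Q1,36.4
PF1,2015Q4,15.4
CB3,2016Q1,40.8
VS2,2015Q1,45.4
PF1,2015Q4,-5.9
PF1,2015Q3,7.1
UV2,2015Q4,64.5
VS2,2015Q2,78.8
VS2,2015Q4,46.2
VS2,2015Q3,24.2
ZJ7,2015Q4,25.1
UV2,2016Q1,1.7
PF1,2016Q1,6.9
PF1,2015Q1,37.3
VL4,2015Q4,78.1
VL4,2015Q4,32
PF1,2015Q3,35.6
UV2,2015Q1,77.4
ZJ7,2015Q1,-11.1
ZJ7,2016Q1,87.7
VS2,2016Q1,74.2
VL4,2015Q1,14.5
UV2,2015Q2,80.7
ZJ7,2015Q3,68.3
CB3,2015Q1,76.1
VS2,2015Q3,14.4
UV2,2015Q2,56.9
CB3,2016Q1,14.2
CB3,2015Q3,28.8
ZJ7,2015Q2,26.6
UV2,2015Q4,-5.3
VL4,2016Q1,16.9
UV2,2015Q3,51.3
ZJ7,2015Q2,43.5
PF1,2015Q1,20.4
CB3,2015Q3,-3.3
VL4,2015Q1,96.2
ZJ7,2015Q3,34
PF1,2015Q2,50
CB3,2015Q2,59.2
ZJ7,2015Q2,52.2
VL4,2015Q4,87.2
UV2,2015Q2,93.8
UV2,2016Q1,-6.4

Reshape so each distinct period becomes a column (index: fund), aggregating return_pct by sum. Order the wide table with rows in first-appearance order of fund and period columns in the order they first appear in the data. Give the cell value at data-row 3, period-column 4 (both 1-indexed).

197.3

With rows in first-appearance order of fund, row 3 is fund=VL4. period columns in first-appearance order: 2015Q2, 2015Q3, 2015Q1, 2015Q4, 2016Q1; column 4 is 2015Q4.
Long rows with fund=VL4, period=2015Q4: 78.1 + 32 + 87.2 = 197.3.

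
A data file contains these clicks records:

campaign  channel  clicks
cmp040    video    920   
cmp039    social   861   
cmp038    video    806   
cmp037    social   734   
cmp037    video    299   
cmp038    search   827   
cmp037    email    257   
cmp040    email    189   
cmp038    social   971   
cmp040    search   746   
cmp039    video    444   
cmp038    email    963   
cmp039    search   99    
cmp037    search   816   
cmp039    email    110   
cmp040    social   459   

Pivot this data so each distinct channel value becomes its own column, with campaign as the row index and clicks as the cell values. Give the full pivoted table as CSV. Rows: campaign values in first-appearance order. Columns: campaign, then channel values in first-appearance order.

campaign,video,social,search,email
cmp040,920,459,746,189
cmp039,444,861,99,110
cmp038,806,971,827,963
cmp037,299,734,816,257

Columns: campaign plus the 4 distinct channel values (video, social, search, email).
For example, row cmp040 column video takes clicks=920 from the long row (cmp040, video).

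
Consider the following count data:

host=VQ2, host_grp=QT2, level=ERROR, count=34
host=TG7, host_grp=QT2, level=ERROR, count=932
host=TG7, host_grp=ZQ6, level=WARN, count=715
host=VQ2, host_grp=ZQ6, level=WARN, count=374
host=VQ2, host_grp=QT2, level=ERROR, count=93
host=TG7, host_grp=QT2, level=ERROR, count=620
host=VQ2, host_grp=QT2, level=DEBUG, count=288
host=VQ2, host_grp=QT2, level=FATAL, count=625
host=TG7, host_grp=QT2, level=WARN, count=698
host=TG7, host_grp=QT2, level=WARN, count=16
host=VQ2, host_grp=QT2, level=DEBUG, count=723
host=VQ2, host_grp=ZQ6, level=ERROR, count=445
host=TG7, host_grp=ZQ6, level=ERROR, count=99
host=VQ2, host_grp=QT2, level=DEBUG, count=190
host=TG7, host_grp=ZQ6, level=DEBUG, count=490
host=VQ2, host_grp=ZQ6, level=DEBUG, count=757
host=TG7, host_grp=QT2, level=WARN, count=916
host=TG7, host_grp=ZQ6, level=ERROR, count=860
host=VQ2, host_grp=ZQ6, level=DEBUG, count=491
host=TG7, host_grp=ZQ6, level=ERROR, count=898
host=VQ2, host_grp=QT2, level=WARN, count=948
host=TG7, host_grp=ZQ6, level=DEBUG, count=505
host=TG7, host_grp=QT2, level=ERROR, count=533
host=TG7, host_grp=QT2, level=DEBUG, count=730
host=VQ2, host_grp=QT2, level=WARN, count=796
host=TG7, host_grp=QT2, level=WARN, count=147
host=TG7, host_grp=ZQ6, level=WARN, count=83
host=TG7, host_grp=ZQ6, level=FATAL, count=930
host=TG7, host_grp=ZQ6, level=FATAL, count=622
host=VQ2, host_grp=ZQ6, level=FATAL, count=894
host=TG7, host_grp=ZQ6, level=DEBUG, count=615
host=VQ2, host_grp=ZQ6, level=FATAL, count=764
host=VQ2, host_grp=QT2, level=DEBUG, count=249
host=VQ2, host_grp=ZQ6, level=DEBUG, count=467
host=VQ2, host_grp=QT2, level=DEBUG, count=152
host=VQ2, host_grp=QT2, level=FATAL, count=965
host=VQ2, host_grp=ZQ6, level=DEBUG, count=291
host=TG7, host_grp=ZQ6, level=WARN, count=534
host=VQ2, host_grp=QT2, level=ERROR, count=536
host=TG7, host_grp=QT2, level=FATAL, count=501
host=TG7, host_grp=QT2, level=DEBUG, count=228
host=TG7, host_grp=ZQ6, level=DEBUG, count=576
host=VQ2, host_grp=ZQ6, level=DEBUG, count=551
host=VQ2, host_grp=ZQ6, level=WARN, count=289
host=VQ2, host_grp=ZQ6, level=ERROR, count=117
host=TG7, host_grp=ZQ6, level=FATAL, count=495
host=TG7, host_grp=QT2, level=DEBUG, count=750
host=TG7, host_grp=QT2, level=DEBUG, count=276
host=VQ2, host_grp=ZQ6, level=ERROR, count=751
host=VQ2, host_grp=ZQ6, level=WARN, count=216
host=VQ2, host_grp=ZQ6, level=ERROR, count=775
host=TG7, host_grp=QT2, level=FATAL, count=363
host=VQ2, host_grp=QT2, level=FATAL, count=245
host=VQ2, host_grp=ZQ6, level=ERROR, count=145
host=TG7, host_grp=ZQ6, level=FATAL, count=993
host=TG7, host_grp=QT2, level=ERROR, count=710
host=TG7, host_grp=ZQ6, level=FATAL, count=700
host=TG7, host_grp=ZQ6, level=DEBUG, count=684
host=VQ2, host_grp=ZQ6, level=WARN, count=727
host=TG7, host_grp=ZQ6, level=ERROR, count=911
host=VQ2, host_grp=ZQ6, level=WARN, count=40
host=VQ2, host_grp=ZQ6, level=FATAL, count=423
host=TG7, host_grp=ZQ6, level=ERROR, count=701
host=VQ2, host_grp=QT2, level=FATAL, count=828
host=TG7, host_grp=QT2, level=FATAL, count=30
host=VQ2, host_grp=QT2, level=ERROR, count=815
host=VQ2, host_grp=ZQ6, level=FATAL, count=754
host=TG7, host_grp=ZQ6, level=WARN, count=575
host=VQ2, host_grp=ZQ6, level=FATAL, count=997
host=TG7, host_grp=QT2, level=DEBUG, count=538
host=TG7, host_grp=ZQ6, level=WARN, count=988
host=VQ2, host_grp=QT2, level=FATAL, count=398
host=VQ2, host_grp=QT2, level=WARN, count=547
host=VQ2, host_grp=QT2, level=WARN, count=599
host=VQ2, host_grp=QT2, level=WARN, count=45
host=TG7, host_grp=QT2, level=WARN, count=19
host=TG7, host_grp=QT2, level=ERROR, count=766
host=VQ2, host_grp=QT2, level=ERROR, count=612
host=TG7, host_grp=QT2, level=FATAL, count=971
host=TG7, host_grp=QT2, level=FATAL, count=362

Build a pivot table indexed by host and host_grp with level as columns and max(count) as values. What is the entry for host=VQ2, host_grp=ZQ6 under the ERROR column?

Rows with host=VQ2, host_grp=ZQ6 and level=ERROR: count values are 445, 117, 751, 775, 145.
max(445, 117, 751, 775, 145) = 775.

775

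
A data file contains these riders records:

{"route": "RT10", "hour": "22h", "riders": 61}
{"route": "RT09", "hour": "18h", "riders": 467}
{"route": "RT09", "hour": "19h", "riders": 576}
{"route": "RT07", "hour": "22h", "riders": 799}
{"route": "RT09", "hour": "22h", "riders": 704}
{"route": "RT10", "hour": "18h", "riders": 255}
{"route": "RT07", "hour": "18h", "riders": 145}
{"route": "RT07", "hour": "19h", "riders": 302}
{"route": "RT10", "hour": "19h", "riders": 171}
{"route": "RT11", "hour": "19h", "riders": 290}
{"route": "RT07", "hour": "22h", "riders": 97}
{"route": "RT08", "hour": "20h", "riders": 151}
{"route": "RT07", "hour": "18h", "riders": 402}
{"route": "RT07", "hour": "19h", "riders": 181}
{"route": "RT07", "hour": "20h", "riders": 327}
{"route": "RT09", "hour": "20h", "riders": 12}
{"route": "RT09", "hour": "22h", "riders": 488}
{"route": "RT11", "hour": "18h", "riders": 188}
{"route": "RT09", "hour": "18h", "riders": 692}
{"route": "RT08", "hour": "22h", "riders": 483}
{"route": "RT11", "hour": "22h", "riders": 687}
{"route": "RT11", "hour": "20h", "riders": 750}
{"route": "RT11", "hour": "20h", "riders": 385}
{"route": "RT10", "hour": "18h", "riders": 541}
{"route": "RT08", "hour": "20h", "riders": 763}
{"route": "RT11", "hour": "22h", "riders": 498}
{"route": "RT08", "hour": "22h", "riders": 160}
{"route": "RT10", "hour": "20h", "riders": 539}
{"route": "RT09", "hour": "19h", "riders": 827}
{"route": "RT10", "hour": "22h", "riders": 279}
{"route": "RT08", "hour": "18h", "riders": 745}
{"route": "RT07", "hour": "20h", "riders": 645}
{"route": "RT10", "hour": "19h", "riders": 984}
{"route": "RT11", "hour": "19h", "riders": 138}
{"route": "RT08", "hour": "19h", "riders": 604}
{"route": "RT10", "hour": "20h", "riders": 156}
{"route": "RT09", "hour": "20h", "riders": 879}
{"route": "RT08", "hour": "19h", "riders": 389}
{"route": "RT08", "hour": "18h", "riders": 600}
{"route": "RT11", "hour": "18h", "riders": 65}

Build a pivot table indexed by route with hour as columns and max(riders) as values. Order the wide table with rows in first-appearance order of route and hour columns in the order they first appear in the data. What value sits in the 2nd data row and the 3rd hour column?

827

With rows in first-appearance order of route, row 2 is route=RT09. hour columns in first-appearance order: 22h, 18h, 19h, 20h; column 3 is 19h.
Long rows with route=RT09, hour=19h: max(576, 827) = 827.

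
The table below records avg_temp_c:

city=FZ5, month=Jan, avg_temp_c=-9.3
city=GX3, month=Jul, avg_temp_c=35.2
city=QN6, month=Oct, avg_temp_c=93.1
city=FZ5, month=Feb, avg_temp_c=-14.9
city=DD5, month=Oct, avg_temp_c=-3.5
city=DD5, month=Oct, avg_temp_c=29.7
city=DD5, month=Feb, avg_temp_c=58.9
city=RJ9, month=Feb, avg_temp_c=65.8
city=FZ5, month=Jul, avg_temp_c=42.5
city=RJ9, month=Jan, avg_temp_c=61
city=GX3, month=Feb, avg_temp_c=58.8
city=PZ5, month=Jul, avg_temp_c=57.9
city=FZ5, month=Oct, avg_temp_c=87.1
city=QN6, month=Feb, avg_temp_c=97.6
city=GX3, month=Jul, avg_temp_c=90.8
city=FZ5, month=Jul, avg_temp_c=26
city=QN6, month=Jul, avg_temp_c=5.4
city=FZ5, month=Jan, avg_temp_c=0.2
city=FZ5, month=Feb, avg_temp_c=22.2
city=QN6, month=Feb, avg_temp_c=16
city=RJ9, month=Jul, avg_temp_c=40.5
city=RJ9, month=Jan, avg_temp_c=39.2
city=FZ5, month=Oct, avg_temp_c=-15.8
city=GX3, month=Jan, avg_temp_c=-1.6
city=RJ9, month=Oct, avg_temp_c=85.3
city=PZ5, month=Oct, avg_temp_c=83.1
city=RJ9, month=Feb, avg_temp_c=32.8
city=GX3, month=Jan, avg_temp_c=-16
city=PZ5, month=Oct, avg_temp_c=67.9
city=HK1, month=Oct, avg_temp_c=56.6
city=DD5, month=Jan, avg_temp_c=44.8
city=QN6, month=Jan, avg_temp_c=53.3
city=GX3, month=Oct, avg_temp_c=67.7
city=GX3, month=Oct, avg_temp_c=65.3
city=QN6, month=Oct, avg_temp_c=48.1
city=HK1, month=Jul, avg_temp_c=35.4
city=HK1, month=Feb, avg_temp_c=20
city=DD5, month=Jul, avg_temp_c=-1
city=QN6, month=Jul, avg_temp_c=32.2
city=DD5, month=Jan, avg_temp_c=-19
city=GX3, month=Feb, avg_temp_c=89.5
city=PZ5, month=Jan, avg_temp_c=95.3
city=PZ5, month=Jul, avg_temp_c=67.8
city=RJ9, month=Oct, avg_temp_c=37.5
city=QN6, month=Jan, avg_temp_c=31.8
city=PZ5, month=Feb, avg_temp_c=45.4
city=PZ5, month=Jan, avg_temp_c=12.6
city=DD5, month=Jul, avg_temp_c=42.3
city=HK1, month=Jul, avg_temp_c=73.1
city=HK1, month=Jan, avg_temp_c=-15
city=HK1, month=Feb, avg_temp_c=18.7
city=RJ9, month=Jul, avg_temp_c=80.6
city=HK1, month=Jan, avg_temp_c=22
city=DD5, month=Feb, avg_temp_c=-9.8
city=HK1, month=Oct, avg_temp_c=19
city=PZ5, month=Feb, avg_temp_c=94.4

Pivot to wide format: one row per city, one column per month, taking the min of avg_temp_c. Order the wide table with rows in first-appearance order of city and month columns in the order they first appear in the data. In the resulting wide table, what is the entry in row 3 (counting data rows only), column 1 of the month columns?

With rows in first-appearance order of city, row 3 is city=QN6. month columns in first-appearance order: Jan, Jul, Oct, Feb; column 1 is Jan.
Long rows with city=QN6, month=Jan: min(53.3, 31.8) = 31.8.

31.8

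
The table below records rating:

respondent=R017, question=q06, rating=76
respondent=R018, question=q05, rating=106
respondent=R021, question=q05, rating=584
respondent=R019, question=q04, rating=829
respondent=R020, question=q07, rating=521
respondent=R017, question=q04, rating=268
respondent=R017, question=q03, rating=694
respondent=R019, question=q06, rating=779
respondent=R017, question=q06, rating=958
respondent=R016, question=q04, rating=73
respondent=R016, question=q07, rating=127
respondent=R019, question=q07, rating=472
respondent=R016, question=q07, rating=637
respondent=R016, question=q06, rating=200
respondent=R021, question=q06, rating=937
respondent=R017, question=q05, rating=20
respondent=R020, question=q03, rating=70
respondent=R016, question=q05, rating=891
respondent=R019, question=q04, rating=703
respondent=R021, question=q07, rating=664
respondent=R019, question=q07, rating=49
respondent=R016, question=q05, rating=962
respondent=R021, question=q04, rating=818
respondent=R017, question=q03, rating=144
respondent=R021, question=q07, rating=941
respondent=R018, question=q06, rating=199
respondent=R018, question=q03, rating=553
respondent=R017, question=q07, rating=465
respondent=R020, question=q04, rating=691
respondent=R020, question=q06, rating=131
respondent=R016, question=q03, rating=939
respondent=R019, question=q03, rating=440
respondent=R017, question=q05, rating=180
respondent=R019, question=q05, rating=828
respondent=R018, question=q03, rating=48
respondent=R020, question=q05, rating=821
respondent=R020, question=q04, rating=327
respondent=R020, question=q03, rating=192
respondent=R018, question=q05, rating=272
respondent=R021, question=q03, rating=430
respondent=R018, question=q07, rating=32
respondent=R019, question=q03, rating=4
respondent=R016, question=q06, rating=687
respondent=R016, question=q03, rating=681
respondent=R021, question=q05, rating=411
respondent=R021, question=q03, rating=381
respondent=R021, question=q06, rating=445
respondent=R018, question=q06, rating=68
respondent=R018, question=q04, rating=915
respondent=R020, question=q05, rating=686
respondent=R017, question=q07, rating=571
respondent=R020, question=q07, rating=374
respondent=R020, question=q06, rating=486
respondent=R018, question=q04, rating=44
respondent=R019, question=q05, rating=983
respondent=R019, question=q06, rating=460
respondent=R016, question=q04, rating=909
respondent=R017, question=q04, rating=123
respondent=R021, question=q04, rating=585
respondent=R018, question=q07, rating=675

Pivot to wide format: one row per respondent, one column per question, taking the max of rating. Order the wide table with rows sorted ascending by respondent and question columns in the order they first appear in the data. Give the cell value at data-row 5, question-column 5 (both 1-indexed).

With rows sorted ascending by respondent, row 5 is respondent=R020. question columns in first-appearance order: q06, q05, q04, q07, q03; column 5 is q03.
Long rows with respondent=R020, question=q03: max(70, 192) = 192.

192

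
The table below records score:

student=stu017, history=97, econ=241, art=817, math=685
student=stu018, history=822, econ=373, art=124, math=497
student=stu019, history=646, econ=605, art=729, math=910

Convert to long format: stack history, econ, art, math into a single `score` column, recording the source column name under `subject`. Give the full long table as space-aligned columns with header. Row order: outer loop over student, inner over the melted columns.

Each (student, column) pair becomes one row: 3 × 4 = 12 rows.
For example, (stu017, history) → score=97.

student  subject  score
stu017   history  97   
stu017   econ     241  
stu017   art      817  
stu017   math     685  
stu018   history  822  
stu018   econ     373  
stu018   art      124  
stu018   math     497  
stu019   history  646  
stu019   econ     605  
stu019   art      729  
stu019   math     910  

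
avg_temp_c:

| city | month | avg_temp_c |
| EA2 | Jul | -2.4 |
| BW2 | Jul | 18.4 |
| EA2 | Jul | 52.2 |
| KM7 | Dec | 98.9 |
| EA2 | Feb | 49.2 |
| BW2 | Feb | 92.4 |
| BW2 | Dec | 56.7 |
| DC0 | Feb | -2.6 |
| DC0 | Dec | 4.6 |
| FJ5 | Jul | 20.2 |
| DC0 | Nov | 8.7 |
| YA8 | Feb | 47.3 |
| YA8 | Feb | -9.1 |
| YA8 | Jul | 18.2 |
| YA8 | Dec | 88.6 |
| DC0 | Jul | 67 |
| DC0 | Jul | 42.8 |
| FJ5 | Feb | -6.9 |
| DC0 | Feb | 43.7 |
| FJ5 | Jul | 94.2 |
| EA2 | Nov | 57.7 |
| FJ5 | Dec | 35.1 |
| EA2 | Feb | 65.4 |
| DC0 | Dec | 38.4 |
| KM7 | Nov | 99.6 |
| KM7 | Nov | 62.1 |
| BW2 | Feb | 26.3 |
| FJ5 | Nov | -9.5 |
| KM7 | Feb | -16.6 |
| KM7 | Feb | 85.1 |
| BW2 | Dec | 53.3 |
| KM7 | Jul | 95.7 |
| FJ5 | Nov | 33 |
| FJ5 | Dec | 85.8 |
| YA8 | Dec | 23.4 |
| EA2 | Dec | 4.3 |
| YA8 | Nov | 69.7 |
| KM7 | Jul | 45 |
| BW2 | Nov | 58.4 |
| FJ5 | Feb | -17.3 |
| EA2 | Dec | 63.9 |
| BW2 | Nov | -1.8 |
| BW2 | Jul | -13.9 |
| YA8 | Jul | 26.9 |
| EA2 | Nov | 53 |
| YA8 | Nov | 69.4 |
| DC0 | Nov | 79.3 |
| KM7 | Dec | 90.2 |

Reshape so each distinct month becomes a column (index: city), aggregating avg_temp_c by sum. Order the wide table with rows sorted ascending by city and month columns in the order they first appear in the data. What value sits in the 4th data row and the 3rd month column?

-24.2

With rows sorted ascending by city, row 4 is city=FJ5. month columns in first-appearance order: Jul, Dec, Feb, Nov; column 3 is Feb.
Long rows with city=FJ5, month=Feb: -6.9 + -17.3 = -24.2.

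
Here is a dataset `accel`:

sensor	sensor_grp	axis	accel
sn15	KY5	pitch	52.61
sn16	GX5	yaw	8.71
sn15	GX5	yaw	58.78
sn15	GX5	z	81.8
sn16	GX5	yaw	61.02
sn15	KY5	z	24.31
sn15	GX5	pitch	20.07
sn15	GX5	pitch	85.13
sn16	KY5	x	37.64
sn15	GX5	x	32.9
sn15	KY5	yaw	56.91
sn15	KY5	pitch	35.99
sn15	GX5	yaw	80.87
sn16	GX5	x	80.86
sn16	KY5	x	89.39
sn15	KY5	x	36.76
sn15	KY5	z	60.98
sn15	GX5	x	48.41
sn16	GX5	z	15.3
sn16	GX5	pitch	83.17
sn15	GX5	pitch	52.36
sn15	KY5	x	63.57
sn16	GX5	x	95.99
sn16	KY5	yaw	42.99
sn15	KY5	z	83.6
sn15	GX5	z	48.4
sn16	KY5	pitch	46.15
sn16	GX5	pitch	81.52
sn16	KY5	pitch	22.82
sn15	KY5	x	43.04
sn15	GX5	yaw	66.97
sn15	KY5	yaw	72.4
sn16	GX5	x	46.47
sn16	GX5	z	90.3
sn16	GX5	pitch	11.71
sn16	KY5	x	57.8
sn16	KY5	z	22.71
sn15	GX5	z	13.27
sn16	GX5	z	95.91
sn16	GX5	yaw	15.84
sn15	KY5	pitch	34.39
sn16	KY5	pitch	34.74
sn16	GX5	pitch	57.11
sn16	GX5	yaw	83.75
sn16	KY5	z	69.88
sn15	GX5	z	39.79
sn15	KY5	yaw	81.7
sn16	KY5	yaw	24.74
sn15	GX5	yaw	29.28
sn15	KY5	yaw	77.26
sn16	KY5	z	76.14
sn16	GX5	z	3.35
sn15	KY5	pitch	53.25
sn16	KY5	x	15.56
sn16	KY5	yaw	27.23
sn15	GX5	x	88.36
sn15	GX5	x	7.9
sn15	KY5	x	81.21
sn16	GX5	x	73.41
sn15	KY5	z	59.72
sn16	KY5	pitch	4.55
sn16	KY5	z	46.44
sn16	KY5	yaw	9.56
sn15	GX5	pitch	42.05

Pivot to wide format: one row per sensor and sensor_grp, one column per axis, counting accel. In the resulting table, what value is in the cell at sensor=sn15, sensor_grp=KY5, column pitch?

4

Rows with sensor=sn15, sensor_grp=KY5 and axis=pitch: accel values are 52.61, 35.99, 34.39, 53.25.
4 rows match — count = 4.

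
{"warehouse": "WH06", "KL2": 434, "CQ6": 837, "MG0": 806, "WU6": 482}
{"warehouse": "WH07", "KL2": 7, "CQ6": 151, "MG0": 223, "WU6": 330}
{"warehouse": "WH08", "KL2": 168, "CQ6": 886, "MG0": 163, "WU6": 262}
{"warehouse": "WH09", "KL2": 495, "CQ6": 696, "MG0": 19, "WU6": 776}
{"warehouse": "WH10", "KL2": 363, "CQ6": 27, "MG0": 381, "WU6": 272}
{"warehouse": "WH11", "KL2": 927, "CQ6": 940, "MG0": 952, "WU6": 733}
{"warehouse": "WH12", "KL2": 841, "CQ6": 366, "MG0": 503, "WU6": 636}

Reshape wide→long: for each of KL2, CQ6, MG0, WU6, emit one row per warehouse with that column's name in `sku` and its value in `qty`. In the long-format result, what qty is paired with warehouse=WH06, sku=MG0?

Unpivoting turns each (warehouse, wide-column) pair into one long row.
The wide cell at row WH06, column MG0 holds 806, so the long row (WH06, MG0) has qty=806.

806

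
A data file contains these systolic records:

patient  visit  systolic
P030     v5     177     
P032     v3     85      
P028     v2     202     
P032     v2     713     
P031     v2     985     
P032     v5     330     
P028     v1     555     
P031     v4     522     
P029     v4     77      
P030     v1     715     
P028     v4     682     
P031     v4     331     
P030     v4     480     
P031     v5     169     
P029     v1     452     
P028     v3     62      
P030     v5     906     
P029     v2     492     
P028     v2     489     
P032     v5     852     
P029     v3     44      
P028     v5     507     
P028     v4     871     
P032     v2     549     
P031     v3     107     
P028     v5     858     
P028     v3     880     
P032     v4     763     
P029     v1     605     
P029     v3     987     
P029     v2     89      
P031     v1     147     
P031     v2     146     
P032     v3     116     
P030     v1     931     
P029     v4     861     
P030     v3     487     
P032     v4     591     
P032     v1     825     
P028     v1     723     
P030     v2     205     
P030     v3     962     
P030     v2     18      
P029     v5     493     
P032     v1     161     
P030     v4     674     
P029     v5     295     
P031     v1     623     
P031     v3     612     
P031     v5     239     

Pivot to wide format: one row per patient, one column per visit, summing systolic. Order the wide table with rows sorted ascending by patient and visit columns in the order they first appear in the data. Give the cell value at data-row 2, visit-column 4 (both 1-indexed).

1057

With rows sorted ascending by patient, row 2 is patient=P029. visit columns in first-appearance order: v5, v3, v2, v1, v4; column 4 is v1.
Long rows with patient=P029, visit=v1: 452 + 605 = 1057.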